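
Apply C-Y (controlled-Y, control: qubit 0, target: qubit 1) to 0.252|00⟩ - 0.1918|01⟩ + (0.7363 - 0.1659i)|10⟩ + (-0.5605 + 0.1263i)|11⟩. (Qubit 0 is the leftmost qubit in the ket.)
0.252|00⟩ - 0.1918|01⟩ + (0.1263 + 0.5605i)|10⟩ + (0.1659 + 0.7363i)|11⟩

C-Y leaves the control-|0⟩ kets |00⟩, |01⟩ unchanged and applies Y to qubit 1 on the control-|1⟩ pair (|10⟩, |11⟩).
Y = [[0, -i], [i, 0]].
With a = amp(|10⟩) = (0.7363 - 0.1659i) and b = amp(|11⟩) = (-0.5605 + 0.1263i):
new amp(|10⟩) = (-i)·b = (0.1263 + 0.5605i)
new amp(|11⟩) = (i)·a = (0.1659 + 0.7363i)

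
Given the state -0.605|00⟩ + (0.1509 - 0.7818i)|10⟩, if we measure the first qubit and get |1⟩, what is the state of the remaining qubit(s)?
(0.1895 - 0.9819i)|0⟩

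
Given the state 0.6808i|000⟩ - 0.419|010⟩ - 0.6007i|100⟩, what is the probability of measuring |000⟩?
0.4635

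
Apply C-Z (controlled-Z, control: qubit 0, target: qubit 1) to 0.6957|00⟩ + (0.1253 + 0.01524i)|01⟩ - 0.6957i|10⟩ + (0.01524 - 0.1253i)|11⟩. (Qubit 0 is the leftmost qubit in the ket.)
0.6957|00⟩ + (0.1253 + 0.01524i)|01⟩ - 0.6957i|10⟩ + (-0.01524 + 0.1253i)|11⟩

C-Z leaves the control-|0⟩ kets |00⟩, |01⟩ unchanged and applies Z to qubit 1 on the control-|1⟩ pair (|10⟩, |11⟩).
Z = [[1, 0], [0, -1]].
With a = amp(|10⟩) = -0.6957i and b = amp(|11⟩) = (0.01524 - 0.1253i):
new amp(|10⟩) = (1)·a = -0.6957i
new amp(|11⟩) = (-1)·b = (-0.01524 + 0.1253i)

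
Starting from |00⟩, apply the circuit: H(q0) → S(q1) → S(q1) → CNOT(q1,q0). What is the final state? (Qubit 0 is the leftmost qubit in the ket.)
1/√2|00⟩ + 1/√2|10⟩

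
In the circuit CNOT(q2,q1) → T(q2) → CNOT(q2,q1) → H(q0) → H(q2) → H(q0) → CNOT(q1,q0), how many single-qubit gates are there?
4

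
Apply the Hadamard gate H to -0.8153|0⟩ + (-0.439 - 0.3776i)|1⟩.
(-0.8869 - 0.267i)|0⟩ + (-0.2661 + 0.267i)|1⟩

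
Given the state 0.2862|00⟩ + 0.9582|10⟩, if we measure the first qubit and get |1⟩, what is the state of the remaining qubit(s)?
|0⟩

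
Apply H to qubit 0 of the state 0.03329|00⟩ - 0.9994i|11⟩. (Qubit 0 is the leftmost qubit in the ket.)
0.02354|00⟩ - 0.7067i|01⟩ + 0.02354|10⟩ + 0.7067i|11⟩

H on qubit 0 mixes each pair of kets that differ only in qubit 0: amplitudes (a, b) of (|…0…⟩, |…1…⟩) become ((a + b)/√2, (a − b)/√2). Kets absent from the input have amplitude 0.
(|00⟩, |10⟩): (a, b) = (0.03329, 0) → (0.02354, 0.02354)
(|01⟩, |11⟩): (a, b) = (0, -0.9994i) → (-0.7067i, 0.7067i)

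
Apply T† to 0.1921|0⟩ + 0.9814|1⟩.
0.1921|0⟩ + (0.694 - 0.694i)|1⟩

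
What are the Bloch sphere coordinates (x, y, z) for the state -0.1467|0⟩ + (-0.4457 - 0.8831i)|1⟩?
(0.1308, 0.2591, -0.957)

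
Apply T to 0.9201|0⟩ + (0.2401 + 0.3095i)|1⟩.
0.9201|0⟩ + (-0.04907 + 0.3886i)|1⟩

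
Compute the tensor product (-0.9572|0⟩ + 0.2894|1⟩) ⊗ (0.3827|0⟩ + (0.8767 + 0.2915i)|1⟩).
-0.3663|00⟩ + (-0.8392 - 0.279i)|01⟩ + 0.1108|10⟩ + (0.2537 + 0.08436i)|11⟩

amp(|b₁b₂…⟩) = product of the factor amplitudes for bits b₁, b₂, …; only kets whose every factor amplitude is nonzero survive.
|00⟩: (-0.9572)(0.3827) = -0.3663
|01⟩: (-0.9572)(0.8767 + 0.2915i) = (-0.8392 - 0.279i)
|10⟩: (0.2894)(0.3827) = 0.1108
|11⟩: (0.2894)(0.8767 + 0.2915i) = (0.2537 + 0.08436i)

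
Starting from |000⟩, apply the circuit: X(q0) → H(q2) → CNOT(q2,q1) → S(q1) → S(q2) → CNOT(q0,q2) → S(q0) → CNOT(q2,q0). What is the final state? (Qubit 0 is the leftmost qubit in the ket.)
(1/√2)i|001⟩ - (1/√2)i|110⟩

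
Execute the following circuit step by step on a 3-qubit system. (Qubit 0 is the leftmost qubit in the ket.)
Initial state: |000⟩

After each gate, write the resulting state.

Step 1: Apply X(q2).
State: |001⟩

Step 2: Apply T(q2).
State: (1/√2 + (1/√2)i)|001⟩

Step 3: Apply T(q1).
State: (1/√2 + (1/√2)i)|001⟩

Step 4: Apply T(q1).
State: (1/√2 + (1/√2)i)|001⟩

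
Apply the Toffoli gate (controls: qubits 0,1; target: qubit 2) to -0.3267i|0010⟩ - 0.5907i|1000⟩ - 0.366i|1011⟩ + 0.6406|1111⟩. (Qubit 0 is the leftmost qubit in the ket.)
-0.3267i|0010⟩ - 0.5907i|1000⟩ - 0.366i|1011⟩ + 0.6406|1101⟩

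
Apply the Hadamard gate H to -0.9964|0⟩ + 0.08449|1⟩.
-0.6448|0⟩ - 0.7643|1⟩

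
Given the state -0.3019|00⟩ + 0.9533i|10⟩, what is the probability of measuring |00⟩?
0.09114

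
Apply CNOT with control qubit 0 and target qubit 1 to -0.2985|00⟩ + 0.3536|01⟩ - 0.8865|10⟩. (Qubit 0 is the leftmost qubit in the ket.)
-0.2985|00⟩ + 0.3536|01⟩ - 0.8865|11⟩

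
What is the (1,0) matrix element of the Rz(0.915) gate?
0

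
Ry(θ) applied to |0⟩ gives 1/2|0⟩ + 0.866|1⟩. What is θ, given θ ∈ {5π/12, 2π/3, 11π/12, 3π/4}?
2π/3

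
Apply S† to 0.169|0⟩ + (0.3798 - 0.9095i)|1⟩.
0.169|0⟩ + (-0.9095 - 0.3798i)|1⟩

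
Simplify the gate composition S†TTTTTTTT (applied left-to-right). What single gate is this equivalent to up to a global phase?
S†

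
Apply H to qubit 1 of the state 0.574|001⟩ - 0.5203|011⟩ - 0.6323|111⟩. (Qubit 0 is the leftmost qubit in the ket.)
0.03797|001⟩ + 0.7738|011⟩ - 0.4471|101⟩ + 0.4471|111⟩

H on qubit 1 mixes each pair of kets that differ only in qubit 1: amplitudes (a, b) of (|…0…⟩, |…1…⟩) become ((a + b)/√2, (a − b)/√2). Kets absent from the input have amplitude 0.
(|001⟩, |011⟩): (a, b) = (0.574, -0.5203) → (0.03797, 0.7738)
(|101⟩, |111⟩): (a, b) = (0, -0.6323) → (-0.4471, 0.4471)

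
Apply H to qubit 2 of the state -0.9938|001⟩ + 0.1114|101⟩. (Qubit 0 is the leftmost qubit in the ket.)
-0.7027|000⟩ + 0.7027|001⟩ + 0.07877|100⟩ - 0.07877|101⟩

H on qubit 2 mixes each pair of kets that differ only in qubit 2: amplitudes (a, b) of (|…0…⟩, |…1…⟩) become ((a + b)/√2, (a − b)/√2). Kets absent from the input have amplitude 0.
(|000⟩, |001⟩): (a, b) = (0, -0.9938) → (-0.7027, 0.7027)
(|100⟩, |101⟩): (a, b) = (0, 0.1114) → (0.07877, -0.07877)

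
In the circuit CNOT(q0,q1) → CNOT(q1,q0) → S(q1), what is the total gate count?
3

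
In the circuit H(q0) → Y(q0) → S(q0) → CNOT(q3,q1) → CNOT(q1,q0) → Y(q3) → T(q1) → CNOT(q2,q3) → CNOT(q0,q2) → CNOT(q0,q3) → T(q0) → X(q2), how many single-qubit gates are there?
7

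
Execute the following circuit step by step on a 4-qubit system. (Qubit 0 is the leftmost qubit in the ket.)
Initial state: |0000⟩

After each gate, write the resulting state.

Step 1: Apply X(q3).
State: |0001⟩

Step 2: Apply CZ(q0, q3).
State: |0001⟩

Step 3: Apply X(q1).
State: |0101⟩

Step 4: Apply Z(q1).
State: -|0101⟩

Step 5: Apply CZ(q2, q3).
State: -|0101⟩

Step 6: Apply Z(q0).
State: -|0101⟩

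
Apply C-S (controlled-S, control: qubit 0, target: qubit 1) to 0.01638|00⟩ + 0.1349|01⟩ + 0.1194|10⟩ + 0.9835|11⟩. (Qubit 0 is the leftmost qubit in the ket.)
0.01638|00⟩ + 0.1349|01⟩ + 0.1194|10⟩ + 0.9835i|11⟩

C-S leaves the control-|0⟩ kets |00⟩, |01⟩ unchanged and applies S to qubit 1 on the control-|1⟩ pair (|10⟩, |11⟩).
S = [[1, 0], [0, i]].
With a = amp(|10⟩) = 0.1194 and b = amp(|11⟩) = 0.9835:
new amp(|10⟩) = (1)·a = 0.1194
new amp(|11⟩) = (i)·b = 0.9835i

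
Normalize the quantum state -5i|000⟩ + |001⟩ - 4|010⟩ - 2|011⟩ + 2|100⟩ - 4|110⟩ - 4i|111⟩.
-0.5522i|000⟩ + 0.1104|001⟩ - 0.4417|010⟩ - 0.2209|011⟩ + 0.2209|100⟩ - 0.4417|110⟩ - 0.4417i|111⟩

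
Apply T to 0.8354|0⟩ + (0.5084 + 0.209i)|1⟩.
0.8354|0⟩ + (0.2117 + 0.5073i)|1⟩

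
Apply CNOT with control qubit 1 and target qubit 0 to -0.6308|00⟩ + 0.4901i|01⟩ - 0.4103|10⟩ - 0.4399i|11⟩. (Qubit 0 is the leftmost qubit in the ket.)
-0.6308|00⟩ - 0.4399i|01⟩ - 0.4103|10⟩ + 0.4901i|11⟩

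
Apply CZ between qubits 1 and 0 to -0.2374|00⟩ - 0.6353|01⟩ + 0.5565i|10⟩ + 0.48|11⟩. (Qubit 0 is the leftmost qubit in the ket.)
-0.2374|00⟩ - 0.6353|01⟩ + 0.5565i|10⟩ - 0.48|11⟩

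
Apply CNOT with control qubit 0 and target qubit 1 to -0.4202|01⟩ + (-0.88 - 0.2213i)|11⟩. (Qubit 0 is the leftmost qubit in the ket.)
-0.4202|01⟩ + (-0.88 - 0.2213i)|10⟩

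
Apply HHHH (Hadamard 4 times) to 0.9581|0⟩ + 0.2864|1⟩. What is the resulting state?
0.9581|0⟩ + 0.2864|1⟩

H² = I, so an even number of Hadamards cancels: H^4 = I and the state is unchanged.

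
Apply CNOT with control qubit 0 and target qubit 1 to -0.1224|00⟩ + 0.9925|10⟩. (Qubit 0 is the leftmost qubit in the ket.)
-0.1224|00⟩ + 0.9925|11⟩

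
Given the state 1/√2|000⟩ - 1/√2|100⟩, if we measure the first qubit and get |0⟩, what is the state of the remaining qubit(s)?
|00⟩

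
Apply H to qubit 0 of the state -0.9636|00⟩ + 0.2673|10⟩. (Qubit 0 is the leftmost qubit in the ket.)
-0.4924|00⟩ - 0.8704|10⟩

H on qubit 0 mixes each pair of kets that differ only in qubit 0: amplitudes (a, b) of (|…0…⟩, |…1…⟩) become ((a + b)/√2, (a − b)/√2). Kets absent from the input have amplitude 0.
(|00⟩, |10⟩): (a, b) = (-0.9636, 0.2673) → (-0.4924, -0.8704)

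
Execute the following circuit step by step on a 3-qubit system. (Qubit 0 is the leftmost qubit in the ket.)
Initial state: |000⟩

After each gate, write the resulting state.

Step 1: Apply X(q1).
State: |010⟩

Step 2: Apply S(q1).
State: i|010⟩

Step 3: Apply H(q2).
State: (1/√2)i|010⟩ + (1/√2)i|011⟩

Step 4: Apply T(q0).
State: (1/√2)i|010⟩ + (1/√2)i|011⟩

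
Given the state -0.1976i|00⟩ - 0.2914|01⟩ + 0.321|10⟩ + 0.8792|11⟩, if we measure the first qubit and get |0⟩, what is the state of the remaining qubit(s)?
-0.5612i|0⟩ - 0.8277|1⟩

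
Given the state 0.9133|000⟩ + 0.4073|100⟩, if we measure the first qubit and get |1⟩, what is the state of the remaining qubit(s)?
|00⟩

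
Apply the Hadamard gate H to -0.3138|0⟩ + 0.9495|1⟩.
0.4495|0⟩ - 0.8933|1⟩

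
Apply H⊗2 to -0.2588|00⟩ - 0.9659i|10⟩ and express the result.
(-0.1294 - 0.483i)|00⟩ + (-0.1294 - 0.483i)|01⟩ + (-0.1294 + 0.483i)|10⟩ + (-0.1294 + 0.483i)|11⟩

H⊗2 gives amp(|y⟩) = (1/2) Σ_x (−1)^(x·y) amp(|x⟩), where x·y is the number of positions in which both x and y have a 1.
|00⟩: (-0.2588 - 0.9659i)/2 = (-0.1294 - 0.483i)
|01⟩: (-0.2588 - 0.9659i)/2 = (-0.1294 - 0.483i)
|10⟩: (-0.2588 + 0.9659i)/2 = (-0.1294 + 0.483i)
|11⟩: (-0.2588 + 0.9659i)/2 = (-0.1294 + 0.483i)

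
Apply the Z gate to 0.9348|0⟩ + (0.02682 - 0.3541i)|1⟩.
0.9348|0⟩ + (-0.02682 + 0.3541i)|1⟩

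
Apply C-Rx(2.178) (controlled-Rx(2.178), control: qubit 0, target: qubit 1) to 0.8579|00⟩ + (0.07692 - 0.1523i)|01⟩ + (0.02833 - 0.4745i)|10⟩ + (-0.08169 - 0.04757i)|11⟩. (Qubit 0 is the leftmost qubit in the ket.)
0.8579|00⟩ + (0.07692 - 0.1523i)|01⟩ + (-0.02903 - 0.1475i)|10⟩ + (-0.4583 - 0.04715i)|11⟩

C-Rx(2.178) leaves the control-|0⟩ kets |00⟩, |01⟩ unchanged and applies Rx(2.178) to qubit 1 on the control-|1⟩ pair (|10⟩, |11⟩).
Rx(2.178) = [[cos(θ/2), −i·sin(θ/2)], [−i·sin(θ/2), cos(θ/2)]]; θ = 2.178, cos(θ/2) ≈ 0.463372, sin(θ/2) ≈ 0.886164.
With a = amp(|10⟩) = (0.02833 - 0.4745i) and b = amp(|11⟩) = (-0.08169 - 0.04757i):
new amp(|10⟩) = (0.463372)·a + (-0.886164i)·b = (-0.02903 - 0.1475i)
new amp(|11⟩) = (-0.886164i)·a + (0.463372)·b = (-0.4583 - 0.04715i)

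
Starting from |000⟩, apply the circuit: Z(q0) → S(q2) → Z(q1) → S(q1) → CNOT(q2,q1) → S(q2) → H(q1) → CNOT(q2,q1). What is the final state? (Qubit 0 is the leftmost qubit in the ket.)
1/√2|000⟩ + 1/√2|010⟩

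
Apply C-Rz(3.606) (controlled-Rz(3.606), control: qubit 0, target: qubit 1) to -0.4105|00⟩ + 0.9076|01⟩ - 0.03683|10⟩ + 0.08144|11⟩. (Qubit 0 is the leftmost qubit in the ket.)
-0.4105|00⟩ + 0.9076|01⟩ + (0.008475 + 0.03584i)|10⟩ + (-0.01874 + 0.07925i)|11⟩

C-Rz(3.606) leaves the control-|0⟩ kets |00⟩, |01⟩ unchanged and applies Rz(3.606) to qubit 1 on the control-|1⟩ pair (|10⟩, |11⟩).
Rz(3.606) = [[e^(−iθ/2), 0], [0, e^(iθ/2)]] with e^(±iθ/2) = cos(θ/2) ± i·sin(θ/2); θ = 3.606, cos(θ/2) ≈ -0.230123, sin(θ/2) ≈ 0.973162.
With a = amp(|10⟩) = -0.03683 and b = amp(|11⟩) = 0.08144:
new amp(|10⟩) = (-0.230123 - 0.973162i)·a = (0.008475 + 0.03584i)
new amp(|11⟩) = (-0.230123 + 0.973162i)·b = (-0.01874 + 0.07925i)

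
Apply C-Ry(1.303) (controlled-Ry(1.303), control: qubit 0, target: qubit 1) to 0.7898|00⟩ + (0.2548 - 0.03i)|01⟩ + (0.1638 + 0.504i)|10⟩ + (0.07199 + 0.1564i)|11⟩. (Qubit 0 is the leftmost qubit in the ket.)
0.7898|00⟩ + (0.2548 - 0.03i)|01⟩ + (0.0866 + 0.3059i)|10⟩ + (0.1566 + 0.43i)|11⟩

C-Ry(1.303) leaves the control-|0⟩ kets |00⟩, |01⟩ unchanged and applies Ry(1.303) to qubit 1 on the control-|1⟩ pair (|10⟩, |11⟩).
Ry(1.303) = [[cos(θ/2), −sin(θ/2)], [sin(θ/2), cos(θ/2)]]; θ = 1.303, cos(θ/2) ≈ 0.795175, sin(θ/2) ≈ 0.60638.
With a = amp(|10⟩) = (0.1638 + 0.504i) and b = amp(|11⟩) = (0.07199 + 0.1564i):
new amp(|10⟩) = (0.795175)·a + (-0.60638)·b = (0.0866 + 0.3059i)
new amp(|11⟩) = (0.60638)·a + (0.795175)·b = (0.1566 + 0.43i)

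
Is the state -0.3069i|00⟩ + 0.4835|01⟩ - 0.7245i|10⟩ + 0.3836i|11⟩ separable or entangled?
Entangled

Writing the state as a|00⟩ + b|01⟩ + c|10⟩ + d|11⟩, it is a product state iff ad − bc = 0.
Here (a, b, c, d) = (-0.3069i, 0.4835, -0.7245i, 0.3836i): ad − bc = (-0.3069i)(0.3836i) − (0.4835)(-0.7245i) = (0.1177 + 0.3503i) ≠ 0, so the state is entangled.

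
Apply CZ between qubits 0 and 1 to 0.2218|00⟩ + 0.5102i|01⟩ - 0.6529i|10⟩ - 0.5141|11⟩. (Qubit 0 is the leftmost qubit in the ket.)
0.2218|00⟩ + 0.5102i|01⟩ - 0.6529i|10⟩ + 0.5141|11⟩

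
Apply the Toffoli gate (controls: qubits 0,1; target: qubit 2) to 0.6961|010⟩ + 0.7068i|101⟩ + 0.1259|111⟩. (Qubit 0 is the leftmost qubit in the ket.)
0.6961|010⟩ + 0.7068i|101⟩ + 0.1259|110⟩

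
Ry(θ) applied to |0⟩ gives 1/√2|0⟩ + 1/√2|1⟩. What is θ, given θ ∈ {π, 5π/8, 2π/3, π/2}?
π/2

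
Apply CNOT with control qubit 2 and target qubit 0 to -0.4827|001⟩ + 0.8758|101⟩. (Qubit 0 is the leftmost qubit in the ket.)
0.8758|001⟩ - 0.4827|101⟩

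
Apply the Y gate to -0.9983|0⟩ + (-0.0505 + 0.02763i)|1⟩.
(0.02763 + 0.0505i)|0⟩ - 0.9983i|1⟩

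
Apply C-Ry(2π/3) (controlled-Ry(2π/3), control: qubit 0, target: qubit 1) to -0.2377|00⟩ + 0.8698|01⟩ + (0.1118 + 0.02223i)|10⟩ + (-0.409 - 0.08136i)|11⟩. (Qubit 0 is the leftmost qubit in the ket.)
-0.2377|00⟩ + 0.8698|01⟩ + (0.4101 + 0.08157i)|10⟩ + (-0.1077 - 0.02143i)|11⟩

C-Ry(2π/3) leaves the control-|0⟩ kets |00⟩, |01⟩ unchanged and applies Ry(2π/3) to qubit 1 on the control-|1⟩ pair (|10⟩, |11⟩).
Ry(2π/3) = [[cos(θ/2), −sin(θ/2)], [sin(θ/2), cos(θ/2)]]; θ = 2π/3, cos(θ/2) ≈ 0.5, sin(θ/2) ≈ 0.866025.
With a = amp(|10⟩) = (0.1118 + 0.02223i) and b = amp(|11⟩) = (-0.409 - 0.08136i):
new amp(|10⟩) = (0.5)·a + (-0.866025)·b = (0.4101 + 0.08157i)
new amp(|11⟩) = (0.866025)·a + (0.5)·b = (-0.1077 - 0.02143i)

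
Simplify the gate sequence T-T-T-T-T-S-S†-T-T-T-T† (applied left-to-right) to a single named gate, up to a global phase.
T†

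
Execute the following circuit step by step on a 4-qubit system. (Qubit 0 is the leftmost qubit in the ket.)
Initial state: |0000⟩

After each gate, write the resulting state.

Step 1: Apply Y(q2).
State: i|0010⟩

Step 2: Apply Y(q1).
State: -|0110⟩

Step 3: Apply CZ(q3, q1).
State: -|0110⟩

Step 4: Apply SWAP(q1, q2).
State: -|0110⟩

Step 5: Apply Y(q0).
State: -i|1110⟩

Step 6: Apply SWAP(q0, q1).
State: -i|1110⟩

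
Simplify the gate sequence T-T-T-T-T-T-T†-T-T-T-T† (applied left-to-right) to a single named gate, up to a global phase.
T†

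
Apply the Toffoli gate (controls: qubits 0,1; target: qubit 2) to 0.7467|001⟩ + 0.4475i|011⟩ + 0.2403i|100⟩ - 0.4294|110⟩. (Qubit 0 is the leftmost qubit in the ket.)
0.7467|001⟩ + 0.4475i|011⟩ + 0.2403i|100⟩ - 0.4294|111⟩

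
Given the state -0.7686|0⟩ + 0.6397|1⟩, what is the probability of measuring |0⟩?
0.5907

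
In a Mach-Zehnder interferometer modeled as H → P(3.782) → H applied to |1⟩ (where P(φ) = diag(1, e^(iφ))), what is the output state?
(0.9009 + 0.2988i)|0⟩ + (0.09907 - 0.2988i)|1⟩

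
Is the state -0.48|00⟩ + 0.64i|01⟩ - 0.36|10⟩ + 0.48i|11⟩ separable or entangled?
Separable

Writing the state as a|00⟩ + b|01⟩ + c|10⟩ + d|11⟩, it is a product state iff ad − bc = 0.
Here (a, b, c, d) = (-0.48, 0.64i, -0.36, 0.48i): ad − bc = (-0.48)(0.48i) − (0.64i)(-0.36) = 0, so the state is separable.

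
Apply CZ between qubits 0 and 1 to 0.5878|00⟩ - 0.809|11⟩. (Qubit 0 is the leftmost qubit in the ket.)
0.5878|00⟩ + 0.809|11⟩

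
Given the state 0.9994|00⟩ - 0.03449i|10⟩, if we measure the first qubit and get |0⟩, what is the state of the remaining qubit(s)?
|0⟩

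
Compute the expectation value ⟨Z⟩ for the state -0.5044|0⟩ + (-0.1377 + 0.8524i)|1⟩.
-0.4911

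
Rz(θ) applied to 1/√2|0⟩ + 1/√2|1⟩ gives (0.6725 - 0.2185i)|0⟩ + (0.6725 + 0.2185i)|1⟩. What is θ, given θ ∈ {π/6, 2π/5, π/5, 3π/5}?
π/5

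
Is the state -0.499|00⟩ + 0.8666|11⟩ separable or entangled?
Entangled

Writing the state as a|00⟩ + b|01⟩ + c|10⟩ + d|11⟩, it is a product state iff ad − bc = 0.
Here (a, b, c, d) = (-0.499, 0, 0, 0.8666): ad − bc = (-0.499)(0.8666) − (0)(0) = -0.4324 ≠ 0, so the state is entangled.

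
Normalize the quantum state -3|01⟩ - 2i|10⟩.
-0.8321|01⟩ - 0.5547i|10⟩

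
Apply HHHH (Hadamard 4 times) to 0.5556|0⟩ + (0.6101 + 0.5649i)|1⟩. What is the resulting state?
0.5556|0⟩ + (0.6101 + 0.5649i)|1⟩

H² = I, so an even number of Hadamards cancels: H^4 = I and the state is unchanged.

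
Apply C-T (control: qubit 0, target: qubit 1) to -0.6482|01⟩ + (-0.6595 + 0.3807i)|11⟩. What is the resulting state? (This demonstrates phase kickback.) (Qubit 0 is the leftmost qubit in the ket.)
-0.6482|01⟩ + (-0.7355 - 0.1971i)|11⟩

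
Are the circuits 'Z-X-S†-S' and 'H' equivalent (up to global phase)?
No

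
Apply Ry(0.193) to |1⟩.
-0.09635|0⟩ + 0.9953|1⟩

Ry(0.193) = [[cos(θ/2), −sin(θ/2)], [sin(θ/2), cos(θ/2)]]; θ = 0.193, cos(θ/2) ≈ 0.995347, sin(θ/2) ≈ 0.0963503.
With a = amp(|0⟩) = 0 and b = amp(|1⟩) = 1:
new amp(|0⟩) = (0.995347)·a + (-0.0963503)·b = -0.09635
new amp(|1⟩) = (0.0963503)·a + (0.995347)·b = 0.9953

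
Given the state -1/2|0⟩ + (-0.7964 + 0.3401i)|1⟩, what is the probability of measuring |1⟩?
0.7499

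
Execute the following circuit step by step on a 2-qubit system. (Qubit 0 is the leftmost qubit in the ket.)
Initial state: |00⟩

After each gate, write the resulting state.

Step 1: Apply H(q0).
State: 1/√2|00⟩ + 1/√2|10⟩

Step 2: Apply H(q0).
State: |00⟩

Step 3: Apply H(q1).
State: 1/√2|00⟩ + 1/√2|01⟩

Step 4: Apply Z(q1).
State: 1/√2|00⟩ - 1/√2|01⟩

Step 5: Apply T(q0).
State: 1/√2|00⟩ - 1/√2|01⟩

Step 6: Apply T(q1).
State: 1/√2|00⟩ + (-1/2 - (1/2)i)|01⟩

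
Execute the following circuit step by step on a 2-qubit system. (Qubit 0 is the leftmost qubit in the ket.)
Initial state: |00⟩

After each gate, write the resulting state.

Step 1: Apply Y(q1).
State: i|01⟩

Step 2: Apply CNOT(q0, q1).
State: i|01⟩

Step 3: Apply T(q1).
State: (-1/√2 + (1/√2)i)|01⟩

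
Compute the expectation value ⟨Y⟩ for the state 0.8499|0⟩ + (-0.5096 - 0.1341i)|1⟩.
-0.2279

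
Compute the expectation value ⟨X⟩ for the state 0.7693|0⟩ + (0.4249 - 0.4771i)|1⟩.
0.6538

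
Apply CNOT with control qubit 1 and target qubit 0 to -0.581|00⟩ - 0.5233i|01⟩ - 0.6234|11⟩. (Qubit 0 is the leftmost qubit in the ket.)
-0.581|00⟩ - 0.6234|01⟩ - 0.5233i|11⟩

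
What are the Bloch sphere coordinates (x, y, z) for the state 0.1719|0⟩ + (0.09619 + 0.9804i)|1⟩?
(0.03307, 0.3371, -0.9409)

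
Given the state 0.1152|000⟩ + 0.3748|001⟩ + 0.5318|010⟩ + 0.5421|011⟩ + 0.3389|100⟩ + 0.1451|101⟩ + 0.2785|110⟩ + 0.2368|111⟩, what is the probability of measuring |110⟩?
0.07756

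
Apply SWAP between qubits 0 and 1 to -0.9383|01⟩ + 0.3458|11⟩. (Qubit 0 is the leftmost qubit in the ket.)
-0.9383|10⟩ + 0.3458|11⟩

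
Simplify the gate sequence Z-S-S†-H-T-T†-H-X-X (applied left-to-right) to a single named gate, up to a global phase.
Z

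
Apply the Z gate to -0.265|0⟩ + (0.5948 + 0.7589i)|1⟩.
-0.265|0⟩ + (-0.5948 - 0.7589i)|1⟩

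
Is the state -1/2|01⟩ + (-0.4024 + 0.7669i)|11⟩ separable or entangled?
Separable

Writing the state as a|00⟩ + b|01⟩ + c|10⟩ + d|11⟩, it is a product state iff ad − bc = 0.
Here (a, b, c, d) = (0, -1/2, 0, (-0.4024 + 0.7669i)): ad − bc = (0)(-0.4024 + 0.7669i) − (-1/2)(0) = 0, so the state is separable.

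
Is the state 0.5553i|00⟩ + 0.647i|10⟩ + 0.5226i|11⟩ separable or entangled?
Entangled

Writing the state as a|00⟩ + b|01⟩ + c|10⟩ + d|11⟩, it is a product state iff ad − bc = 0.
Here (a, b, c, d) = (0.5553i, 0, 0.647i, 0.5226i): ad − bc = (0.5553i)(0.5226i) − (0)(0.647i) = -0.2902 ≠ 0, so the state is entangled.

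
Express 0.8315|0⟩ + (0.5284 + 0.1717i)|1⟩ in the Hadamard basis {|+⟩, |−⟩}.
(0.9616 + 0.1214i)|+⟩ + (0.2143 - 0.1214i)|−⟩

With |ψ⟩ = α|0⟩ + β|1⟩, the Hadamard-basis coefficients are ⟨+|ψ⟩ = (α + β)/√2 and ⟨−|ψ⟩ = (α − β)/√2.
Here α = 0.8315, β = (0.5284 + 0.1717i): (α + β)/√2 = (0.9616 + 0.1214i), (α − β)/√2 = (0.2143 - 0.1214i).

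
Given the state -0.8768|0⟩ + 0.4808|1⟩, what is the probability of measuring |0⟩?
0.7688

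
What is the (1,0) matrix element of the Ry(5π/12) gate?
0.6088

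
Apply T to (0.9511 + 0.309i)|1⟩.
(0.454 + 0.891i)|1⟩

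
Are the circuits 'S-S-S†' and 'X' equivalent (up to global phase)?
No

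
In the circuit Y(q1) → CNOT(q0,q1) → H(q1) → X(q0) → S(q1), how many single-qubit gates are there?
4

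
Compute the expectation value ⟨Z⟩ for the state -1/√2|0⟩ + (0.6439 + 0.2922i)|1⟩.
0.00001195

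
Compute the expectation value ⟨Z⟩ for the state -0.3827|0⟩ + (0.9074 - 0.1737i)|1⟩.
-0.7071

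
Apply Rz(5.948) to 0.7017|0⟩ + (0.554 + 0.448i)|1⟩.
(-0.6919 - 0.1171i)|0⟩ + (-0.621 - 0.3493i)|1⟩

Rz(5.948) = [[e^(−iθ/2), 0], [0, e^(iθ/2)]] with e^(±iθ/2) = cos(θ/2) ± i·sin(θ/2); θ = 5.948, cos(θ/2) ≈ -0.985989, sin(θ/2) ≈ 0.166809.
With a = amp(|0⟩) = 0.7017 and b = amp(|1⟩) = (0.554 + 0.448i):
new amp(|0⟩) = (-0.985989 - 0.166809i)·a = (-0.6919 - 0.1171i)
new amp(|1⟩) = (-0.985989 + 0.166809i)·b = (-0.621 - 0.3493i)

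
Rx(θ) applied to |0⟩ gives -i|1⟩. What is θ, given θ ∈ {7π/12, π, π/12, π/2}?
π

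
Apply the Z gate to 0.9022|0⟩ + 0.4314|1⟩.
0.9022|0⟩ - 0.4314|1⟩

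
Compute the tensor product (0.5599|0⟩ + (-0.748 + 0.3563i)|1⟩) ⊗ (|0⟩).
0.5599|00⟩ + (-0.748 + 0.3563i)|10⟩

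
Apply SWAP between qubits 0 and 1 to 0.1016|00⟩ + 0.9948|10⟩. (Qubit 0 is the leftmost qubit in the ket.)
0.1016|00⟩ + 0.9948|01⟩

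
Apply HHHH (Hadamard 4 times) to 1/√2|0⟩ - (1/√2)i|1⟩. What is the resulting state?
1/√2|0⟩ - (1/√2)i|1⟩

H² = I, so an even number of Hadamards cancels: H^4 = I and the state is unchanged.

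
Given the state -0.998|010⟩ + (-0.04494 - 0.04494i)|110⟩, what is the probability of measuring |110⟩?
0.004039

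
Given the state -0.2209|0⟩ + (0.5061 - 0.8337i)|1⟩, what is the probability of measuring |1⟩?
0.9512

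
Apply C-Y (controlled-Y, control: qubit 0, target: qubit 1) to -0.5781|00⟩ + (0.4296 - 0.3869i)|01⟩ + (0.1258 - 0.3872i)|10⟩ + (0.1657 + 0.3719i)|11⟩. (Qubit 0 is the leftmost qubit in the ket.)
-0.5781|00⟩ + (0.4296 - 0.3869i)|01⟩ + (0.3719 - 0.1657i)|10⟩ + (0.3872 + 0.1258i)|11⟩

C-Y leaves the control-|0⟩ kets |00⟩, |01⟩ unchanged and applies Y to qubit 1 on the control-|1⟩ pair (|10⟩, |11⟩).
Y = [[0, -i], [i, 0]].
With a = amp(|10⟩) = (0.1258 - 0.3872i) and b = amp(|11⟩) = (0.1657 + 0.3719i):
new amp(|10⟩) = (-i)·b = (0.3719 - 0.1657i)
new amp(|11⟩) = (i)·a = (0.3872 + 0.1258i)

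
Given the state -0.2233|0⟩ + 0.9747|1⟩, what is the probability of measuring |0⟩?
0.04986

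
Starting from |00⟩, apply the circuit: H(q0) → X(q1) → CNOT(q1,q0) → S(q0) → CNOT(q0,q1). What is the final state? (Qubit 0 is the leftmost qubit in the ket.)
1/√2|01⟩ + (1/√2)i|10⟩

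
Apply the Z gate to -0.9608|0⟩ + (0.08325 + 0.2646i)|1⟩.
-0.9608|0⟩ + (-0.08325 - 0.2646i)|1⟩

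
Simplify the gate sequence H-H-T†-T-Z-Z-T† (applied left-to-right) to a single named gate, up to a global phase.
T†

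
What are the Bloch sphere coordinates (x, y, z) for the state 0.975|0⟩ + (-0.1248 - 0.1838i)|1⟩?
(-0.2434, -0.3584, 0.9013)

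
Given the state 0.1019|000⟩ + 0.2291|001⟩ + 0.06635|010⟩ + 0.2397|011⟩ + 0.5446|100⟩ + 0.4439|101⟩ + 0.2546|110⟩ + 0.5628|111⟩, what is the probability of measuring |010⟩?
0.004402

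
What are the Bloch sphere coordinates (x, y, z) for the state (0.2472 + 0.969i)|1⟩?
(0, 0, -1)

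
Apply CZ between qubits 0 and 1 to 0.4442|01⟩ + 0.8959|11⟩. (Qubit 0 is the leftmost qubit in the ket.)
0.4442|01⟩ - 0.8959|11⟩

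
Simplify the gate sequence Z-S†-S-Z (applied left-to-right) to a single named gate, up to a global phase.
I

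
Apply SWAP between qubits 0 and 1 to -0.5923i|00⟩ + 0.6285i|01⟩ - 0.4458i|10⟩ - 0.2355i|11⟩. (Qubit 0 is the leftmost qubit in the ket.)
-0.5923i|00⟩ - 0.4458i|01⟩ + 0.6285i|10⟩ - 0.2355i|11⟩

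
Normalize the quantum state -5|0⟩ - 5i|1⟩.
-1/√2|0⟩ - (1/√2)i|1⟩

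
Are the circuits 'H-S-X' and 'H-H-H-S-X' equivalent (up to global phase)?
Yes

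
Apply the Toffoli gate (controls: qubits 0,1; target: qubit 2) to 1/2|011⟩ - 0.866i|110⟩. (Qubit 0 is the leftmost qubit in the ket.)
1/2|011⟩ - 0.866i|111⟩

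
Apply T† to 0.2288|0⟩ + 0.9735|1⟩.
0.2288|0⟩ + (0.6884 - 0.6884i)|1⟩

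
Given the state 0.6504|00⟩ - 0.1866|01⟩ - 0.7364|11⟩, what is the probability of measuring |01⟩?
0.03482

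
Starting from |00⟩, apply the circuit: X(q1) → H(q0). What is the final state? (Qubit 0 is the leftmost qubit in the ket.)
1/√2|01⟩ + 1/√2|11⟩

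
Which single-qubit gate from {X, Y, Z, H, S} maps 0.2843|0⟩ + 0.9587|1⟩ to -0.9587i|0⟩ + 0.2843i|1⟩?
Y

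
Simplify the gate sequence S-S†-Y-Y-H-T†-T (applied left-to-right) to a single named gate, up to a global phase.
H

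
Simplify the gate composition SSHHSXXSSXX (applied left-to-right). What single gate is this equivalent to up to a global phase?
S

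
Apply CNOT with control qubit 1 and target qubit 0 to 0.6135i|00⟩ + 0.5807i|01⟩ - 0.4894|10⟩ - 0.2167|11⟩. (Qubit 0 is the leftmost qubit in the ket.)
0.6135i|00⟩ - 0.2167|01⟩ - 0.4894|10⟩ + 0.5807i|11⟩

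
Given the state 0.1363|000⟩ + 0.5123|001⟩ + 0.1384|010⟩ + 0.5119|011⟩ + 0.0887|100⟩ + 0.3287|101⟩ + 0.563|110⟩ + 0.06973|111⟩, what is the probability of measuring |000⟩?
0.01858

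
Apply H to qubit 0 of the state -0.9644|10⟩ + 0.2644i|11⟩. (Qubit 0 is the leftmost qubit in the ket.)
-0.6819|00⟩ + 0.187i|01⟩ + 0.6819|10⟩ - 0.187i|11⟩

H on qubit 0 mixes each pair of kets that differ only in qubit 0: amplitudes (a, b) of (|…0…⟩, |…1…⟩) become ((a + b)/√2, (a − b)/√2). Kets absent from the input have amplitude 0.
(|00⟩, |10⟩): (a, b) = (0, -0.9644) → (-0.6819, 0.6819)
(|01⟩, |11⟩): (a, b) = (0, 0.2644i) → (0.187i, -0.187i)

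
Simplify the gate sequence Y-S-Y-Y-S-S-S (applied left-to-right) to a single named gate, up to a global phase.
Y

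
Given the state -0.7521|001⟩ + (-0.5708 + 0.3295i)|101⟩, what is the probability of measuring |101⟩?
0.4344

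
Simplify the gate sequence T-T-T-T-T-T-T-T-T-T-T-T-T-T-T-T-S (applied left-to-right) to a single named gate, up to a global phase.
S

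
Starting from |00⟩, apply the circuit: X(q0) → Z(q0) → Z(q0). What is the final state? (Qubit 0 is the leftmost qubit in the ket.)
|10⟩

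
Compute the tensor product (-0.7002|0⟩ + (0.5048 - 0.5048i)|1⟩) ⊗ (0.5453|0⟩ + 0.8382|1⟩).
-0.3818|00⟩ - 0.5869|01⟩ + (0.2753 - 0.2753i)|10⟩ + (0.4231 - 0.4231i)|11⟩

amp(|b₁b₂…⟩) = product of the factor amplitudes for bits b₁, b₂, …; only kets whose every factor amplitude is nonzero survive.
|00⟩: (-0.7002)(0.5453) = -0.3818
|01⟩: (-0.7002)(0.8382) = -0.5869
|10⟩: (0.5048 - 0.5048i)(0.5453) = (0.2753 - 0.2753i)
|11⟩: (0.5048 - 0.5048i)(0.8382) = (0.4231 - 0.4231i)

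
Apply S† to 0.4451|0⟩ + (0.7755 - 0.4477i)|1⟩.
0.4451|0⟩ + (-0.4477 - 0.7755i)|1⟩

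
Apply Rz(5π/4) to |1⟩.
(-0.3827 + 0.9239i)|1⟩

Rz(5π/4) = [[e^(−iθ/2), 0], [0, e^(iθ/2)]] with e^(±iθ/2) = cos(θ/2) ± i·sin(θ/2); θ = 5π/4, cos(θ/2) ≈ -0.382683, sin(θ/2) ≈ 0.92388.
With a = amp(|0⟩) = 0 and b = amp(|1⟩) = 1:
new amp(|0⟩) = (-0.382683 - 0.92388i)·a = 0
new amp(|1⟩) = (-0.382683 + 0.92388i)·b = (-0.3827 + 0.9239i)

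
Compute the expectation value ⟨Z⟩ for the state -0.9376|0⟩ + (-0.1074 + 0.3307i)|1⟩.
0.7582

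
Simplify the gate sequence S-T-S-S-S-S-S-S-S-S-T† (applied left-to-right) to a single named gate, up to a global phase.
S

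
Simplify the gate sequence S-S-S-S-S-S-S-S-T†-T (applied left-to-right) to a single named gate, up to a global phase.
I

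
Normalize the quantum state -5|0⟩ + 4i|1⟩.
-0.7809|0⟩ + 0.6247i|1⟩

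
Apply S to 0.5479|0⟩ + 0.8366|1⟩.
0.5479|0⟩ + 0.8366i|1⟩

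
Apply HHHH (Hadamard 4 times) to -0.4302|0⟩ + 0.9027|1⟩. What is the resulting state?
-0.4302|0⟩ + 0.9027|1⟩

H² = I, so an even number of Hadamards cancels: H^4 = I and the state is unchanged.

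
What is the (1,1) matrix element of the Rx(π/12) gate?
0.9914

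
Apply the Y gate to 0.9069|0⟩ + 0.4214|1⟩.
-0.4214i|0⟩ + 0.9069i|1⟩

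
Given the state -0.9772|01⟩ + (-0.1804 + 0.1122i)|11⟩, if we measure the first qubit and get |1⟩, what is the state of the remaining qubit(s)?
(-0.8492 + 0.5281i)|1⟩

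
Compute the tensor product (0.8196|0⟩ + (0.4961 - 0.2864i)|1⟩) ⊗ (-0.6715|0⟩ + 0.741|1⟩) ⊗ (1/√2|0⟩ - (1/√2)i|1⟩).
-0.3892|000⟩ + 0.3892i|001⟩ + 0.4294|010⟩ - 0.4294i|011⟩ + (-0.2356 + 0.136i)|100⟩ + (0.136 + 0.2356i)|101⟩ + (0.2599 - 0.1501i)|110⟩ + (-0.1501 - 0.2599i)|111⟩

amp(|b₁b₂…⟩) = product of the factor amplitudes for bits b₁, b₂, …; only kets whose every factor amplitude is nonzero survive.
|000⟩: (0.8196)(-0.6715)(1/√2) = -0.3892
|001⟩: (0.8196)(-0.6715)(-(1/√2)i) = 0.3892i
|010⟩: (0.8196)(0.741)(1/√2) = 0.4294
|011⟩: (0.8196)(0.741)(-(1/√2)i) = -0.4294i
|100⟩: (0.4961 - 0.2864i)(-0.6715)(1/√2) = (-0.2356 + 0.136i)
|101⟩: (0.4961 - 0.2864i)(-0.6715)(-(1/√2)i) = (0.136 + 0.2356i)
|110⟩: (0.4961 - 0.2864i)(0.741)(1/√2) = (0.2599 - 0.1501i)
|111⟩: (0.4961 - 0.2864i)(0.741)(-(1/√2)i) = (-0.1501 - 0.2599i)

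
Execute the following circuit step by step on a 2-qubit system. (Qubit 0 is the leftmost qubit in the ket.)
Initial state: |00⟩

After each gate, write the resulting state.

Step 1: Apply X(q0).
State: |10⟩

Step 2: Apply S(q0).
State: i|10⟩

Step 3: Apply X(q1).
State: i|11⟩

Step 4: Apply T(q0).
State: (-1/√2 + (1/√2)i)|11⟩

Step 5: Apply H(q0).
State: (-1/2 + (1/2)i)|01⟩ + (1/2 - (1/2)i)|11⟩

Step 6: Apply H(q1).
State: (-1/√8 + (1/√8)i)|00⟩ + (1/√8 - (1/√8)i)|01⟩ + (1/√8 - (1/√8)i)|10⟩ + (-1/√8 + (1/√8)i)|11⟩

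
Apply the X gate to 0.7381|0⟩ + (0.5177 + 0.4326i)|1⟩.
(0.5177 + 0.4326i)|0⟩ + 0.7381|1⟩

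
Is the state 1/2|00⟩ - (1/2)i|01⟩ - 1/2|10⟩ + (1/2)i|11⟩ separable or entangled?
Separable

Writing the state as a|00⟩ + b|01⟩ + c|10⟩ + d|11⟩, it is a product state iff ad − bc = 0.
Here (a, b, c, d) = (1/2, -(1/2)i, -1/2, (1/2)i): ad − bc = (1/2)((1/2)i) − (-(1/2)i)(-1/2) = 0, so the state is separable.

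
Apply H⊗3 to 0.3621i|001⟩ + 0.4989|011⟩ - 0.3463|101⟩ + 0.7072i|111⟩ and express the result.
(0.05395 + 0.3781i)|000⟩ + (-0.05395 - 0.3781i)|001⟩ + (-0.2988 - 0.122i)|010⟩ + (0.2988 + 0.122i)|011⟩ + (0.2988 - 0.122i)|100⟩ + (-0.2988 + 0.122i)|101⟩ + (-0.05395 + 0.3781i)|110⟩ + (0.05395 - 0.3781i)|111⟩

H⊗3 gives amp(|y⟩) = (1/2√2) Σ_x (−1)^(x·y) amp(|x⟩), where x·y is the number of positions in which both x and y have a 1.
|000⟩: (0.3621i + 0.4989 - 0.3463 + 0.7072i)/(2√2) = (0.05395 + 0.3781i)
|001⟩: (-0.3621i - 0.4989 + 0.3463 - 0.7072i)/(2√2) = (-0.05395 - 0.3781i)
|010⟩: (0.3621i - 0.4989 - 0.3463 - 0.7072i)/(2√2) = (-0.2988 - 0.122i)
|011⟩: (-0.3621i + 0.4989 + 0.3463 + 0.7072i)/(2√2) = (0.2988 + 0.122i)
|100⟩: (0.3621i + 0.4989 + 0.3463 - 0.7072i)/(2√2) = (0.2988 - 0.122i)
|101⟩: (-0.3621i - 0.4989 - 0.3463 + 0.7072i)/(2√2) = (-0.2988 + 0.122i)
|110⟩: (0.3621i - 0.4989 + 0.3463 + 0.7072i)/(2√2) = (-0.05395 + 0.3781i)
|111⟩: (-0.3621i + 0.4989 - 0.3463 - 0.7072i)/(2√2) = (0.05395 - 0.3781i)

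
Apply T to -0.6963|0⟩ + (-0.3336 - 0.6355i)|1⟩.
-0.6963|0⟩ + (0.2135 - 0.6853i)|1⟩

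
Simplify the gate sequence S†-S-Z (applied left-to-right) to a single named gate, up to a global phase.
Z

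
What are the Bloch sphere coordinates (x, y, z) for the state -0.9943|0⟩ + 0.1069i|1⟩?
(0, -0.2126, 0.9772)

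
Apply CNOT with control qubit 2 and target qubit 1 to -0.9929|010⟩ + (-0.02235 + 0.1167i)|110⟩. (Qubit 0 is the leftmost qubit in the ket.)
-0.9929|010⟩ + (-0.02235 + 0.1167i)|110⟩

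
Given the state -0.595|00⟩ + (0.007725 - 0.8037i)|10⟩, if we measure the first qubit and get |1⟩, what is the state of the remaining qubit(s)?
(0.009611 - i)|0⟩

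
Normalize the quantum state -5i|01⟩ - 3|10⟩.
-0.8575i|01⟩ - 0.5145|10⟩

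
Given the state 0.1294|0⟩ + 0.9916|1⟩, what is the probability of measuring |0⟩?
0.01674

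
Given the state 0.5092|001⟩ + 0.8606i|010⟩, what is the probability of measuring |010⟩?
0.7406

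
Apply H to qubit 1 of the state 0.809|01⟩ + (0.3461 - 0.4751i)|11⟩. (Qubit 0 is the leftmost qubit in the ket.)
0.572|00⟩ - 0.572|01⟩ + (0.2447 - 0.3359i)|10⟩ + (-0.2447 + 0.3359i)|11⟩

H on qubit 1 mixes each pair of kets that differ only in qubit 1: amplitudes (a, b) of (|…0…⟩, |…1…⟩) become ((a + b)/√2, (a − b)/√2). Kets absent from the input have amplitude 0.
(|00⟩, |01⟩): (a, b) = (0, 0.809) → (0.572, -0.572)
(|10⟩, |11⟩): (a, b) = (0, (0.3461 - 0.4751i)) → ((0.2447 - 0.3359i), (-0.2447 + 0.3359i))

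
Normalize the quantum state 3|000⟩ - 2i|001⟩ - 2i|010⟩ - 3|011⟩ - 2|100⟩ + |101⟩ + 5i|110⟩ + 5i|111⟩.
0.3333|000⟩ - 0.2222i|001⟩ - 0.2222i|010⟩ - 0.3333|011⟩ - 0.2222|100⟩ + 0.1111|101⟩ + 0.5556i|110⟩ + 0.5556i|111⟩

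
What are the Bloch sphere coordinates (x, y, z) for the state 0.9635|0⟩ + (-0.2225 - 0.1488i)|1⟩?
(-0.4288, -0.2867, 0.8567)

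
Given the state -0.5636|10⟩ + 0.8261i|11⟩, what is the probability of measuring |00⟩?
0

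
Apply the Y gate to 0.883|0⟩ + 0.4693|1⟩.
-0.4693i|0⟩ + 0.883i|1⟩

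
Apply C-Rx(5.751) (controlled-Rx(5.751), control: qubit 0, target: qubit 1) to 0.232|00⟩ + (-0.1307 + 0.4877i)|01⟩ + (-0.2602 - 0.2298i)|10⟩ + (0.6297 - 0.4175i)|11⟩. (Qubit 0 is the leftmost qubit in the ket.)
0.232|00⟩ + (-0.1307 + 0.4877i)|01⟩ + (0.1413 + 0.05612i)|10⟩ + (-0.668 + 0.4712i)|11⟩

C-Rx(5.751) leaves the control-|0⟩ kets |00⟩, |01⟩ unchanged and applies Rx(5.751) to qubit 1 on the control-|1⟩ pair (|10⟩, |11⟩).
Rx(5.751) = [[cos(θ/2), −i·sin(θ/2)], [−i·sin(θ/2), cos(θ/2)]]; θ = 5.751, cos(θ/2) ≈ -0.964806, sin(θ/2) ≈ 0.262964.
With a = amp(|10⟩) = (-0.2602 - 0.2298i) and b = amp(|11⟩) = (0.6297 - 0.4175i):
new amp(|10⟩) = (-0.964806)·a + (-0.262964i)·b = (0.1413 + 0.05612i)
new amp(|11⟩) = (-0.262964i)·a + (-0.964806)·b = (-0.668 + 0.4712i)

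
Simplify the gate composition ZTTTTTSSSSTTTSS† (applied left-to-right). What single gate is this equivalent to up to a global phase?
Z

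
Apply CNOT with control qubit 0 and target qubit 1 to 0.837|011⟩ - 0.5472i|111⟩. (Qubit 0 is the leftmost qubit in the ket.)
0.837|011⟩ - 0.5472i|101⟩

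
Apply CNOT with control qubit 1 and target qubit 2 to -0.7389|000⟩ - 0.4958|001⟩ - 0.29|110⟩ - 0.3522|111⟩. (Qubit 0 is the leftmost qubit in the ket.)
-0.7389|000⟩ - 0.4958|001⟩ - 0.3522|110⟩ - 0.29|111⟩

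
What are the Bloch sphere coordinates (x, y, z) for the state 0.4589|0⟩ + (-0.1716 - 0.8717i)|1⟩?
(-0.1575, -0.8, -0.5787)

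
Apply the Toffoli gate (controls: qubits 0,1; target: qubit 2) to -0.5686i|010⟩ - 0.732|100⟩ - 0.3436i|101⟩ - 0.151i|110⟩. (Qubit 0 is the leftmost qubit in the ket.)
-0.5686i|010⟩ - 0.732|100⟩ - 0.3436i|101⟩ - 0.151i|111⟩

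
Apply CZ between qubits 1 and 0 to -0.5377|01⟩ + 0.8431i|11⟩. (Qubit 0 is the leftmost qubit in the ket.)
-0.5377|01⟩ - 0.8431i|11⟩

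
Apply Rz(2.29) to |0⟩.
(0.413 - 0.9107i)|0⟩

Rz(2.29) = [[e^(−iθ/2), 0], [0, e^(iθ/2)]] with e^(±iθ/2) = cos(θ/2) ± i·sin(θ/2); θ = 2.29, cos(θ/2) ≈ 0.413046, sin(θ/2) ≈ 0.91071.
With a = amp(|0⟩) = 1 and b = amp(|1⟩) = 0:
new amp(|0⟩) = (0.413046 - 0.91071i)·a = (0.413 - 0.9107i)
new amp(|1⟩) = (0.413046 + 0.91071i)·b = 0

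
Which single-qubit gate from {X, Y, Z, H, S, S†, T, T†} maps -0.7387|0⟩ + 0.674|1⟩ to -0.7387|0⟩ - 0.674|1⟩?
Z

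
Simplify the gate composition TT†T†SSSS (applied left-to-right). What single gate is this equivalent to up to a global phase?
T†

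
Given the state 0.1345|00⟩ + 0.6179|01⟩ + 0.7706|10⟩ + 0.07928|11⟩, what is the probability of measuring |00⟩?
0.01809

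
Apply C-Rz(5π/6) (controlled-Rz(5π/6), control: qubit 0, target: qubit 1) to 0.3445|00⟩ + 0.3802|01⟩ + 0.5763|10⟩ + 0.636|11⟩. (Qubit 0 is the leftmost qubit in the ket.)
0.3445|00⟩ + 0.3802|01⟩ + (0.1492 - 0.5567i)|10⟩ + (0.1646 + 0.6143i)|11⟩

C-Rz(5π/6) leaves the control-|0⟩ kets |00⟩, |01⟩ unchanged and applies Rz(5π/6) to qubit 1 on the control-|1⟩ pair (|10⟩, |11⟩).
Rz(5π/6) = [[e^(−iθ/2), 0], [0, e^(iθ/2)]] with e^(±iθ/2) = cos(θ/2) ± i·sin(θ/2); θ = 5π/6, cos(θ/2) ≈ 0.258819, sin(θ/2) ≈ 0.965926.
With a = amp(|10⟩) = 0.5763 and b = amp(|11⟩) = 0.636:
new amp(|10⟩) = (0.258819 - 0.965926i)·a = (0.1492 - 0.5567i)
new amp(|11⟩) = (0.258819 + 0.965926i)·b = (0.1646 + 0.6143i)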